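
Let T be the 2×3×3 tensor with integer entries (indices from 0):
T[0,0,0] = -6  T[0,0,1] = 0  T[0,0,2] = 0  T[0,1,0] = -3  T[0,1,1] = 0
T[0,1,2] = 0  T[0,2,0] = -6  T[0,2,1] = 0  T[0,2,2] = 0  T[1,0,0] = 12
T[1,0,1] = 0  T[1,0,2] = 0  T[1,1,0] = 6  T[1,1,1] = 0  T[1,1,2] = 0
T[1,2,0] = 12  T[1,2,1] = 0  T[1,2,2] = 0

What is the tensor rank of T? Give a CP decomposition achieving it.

Lower bound: T ≠ 0 (e.g. T[0,0,0] = -6), so rank(T) ≥ 1.
Upper bound: if T = a ⊗ b ⊗ c then every fibre of T is a multiple of the corresponding factor, so read the factors off the fibres through the nonzero entry T[0,0,0] = -6.
The mode-1 fibre T[:,0,0] = [-6, 12] gives a = [1, -2] (primitive direction); the mode-2 fibre T[0,:,0] = [-6, -3, -6] gives b = [2, 1, 2]; then c[k] = T[0,0,k] / (a[0]·b[0]) = [-6, 0, 0] / 2 = [-3, 0, 0].
Expanding [1, -2] ⊗ [2, 1, 2] ⊗ [-3, 0, 0] reproduces all 18 entries of T, so T = [1, -2] ⊗ [2, 1, 2] ⊗ [-3, 0, 0] and rank(T) ≤ 1.
These bounds meet, so rank(T) = 1.

rank(T) = 1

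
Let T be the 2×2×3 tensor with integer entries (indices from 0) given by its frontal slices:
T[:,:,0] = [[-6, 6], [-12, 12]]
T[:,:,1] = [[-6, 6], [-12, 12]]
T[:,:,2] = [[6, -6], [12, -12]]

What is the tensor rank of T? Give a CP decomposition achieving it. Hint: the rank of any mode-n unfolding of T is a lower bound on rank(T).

Lower bound: T ≠ 0 (e.g. T[0,0,0] = -6), so rank(T) ≥ 1.
Upper bound: if T = a ⊗ b ⊗ c then every fibre of T is a multiple of the corresponding factor, so read the factors off the fibres through the nonzero entry T[0,0,0] = -6.
The mode-1 fibre T[:,0,0] = [-6, -12] gives a = (1, 2) (primitive direction); the mode-2 fibre T[0,:,0] = [-6, 6] gives b = (1, -1); then c[k] = T[0,0,k] / (a[0]·b[0]) = [-6, -6, 6] / 1 = (-6, -6, 6).
Expanding (1, 2) ⊗ (1, -1) ⊗ (-6, -6, 6) reproduces all 12 entries of T, so T = (1, 2) ⊗ (1, -1) ⊗ (-6, -6, 6) and rank(T) ≤ 1.
These bounds meet, so rank(T) = 1.

rank(T) = 1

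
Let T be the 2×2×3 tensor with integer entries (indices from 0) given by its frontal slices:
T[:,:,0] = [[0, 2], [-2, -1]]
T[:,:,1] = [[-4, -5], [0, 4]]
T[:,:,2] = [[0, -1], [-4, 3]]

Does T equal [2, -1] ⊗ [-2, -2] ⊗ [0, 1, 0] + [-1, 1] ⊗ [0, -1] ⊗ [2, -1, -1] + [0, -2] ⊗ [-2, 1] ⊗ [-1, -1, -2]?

Reconstruct entry (1,0,0) from the claimed factors: Σₗ aₗ[1]bₗ[0]cₗ[0] = (-1)·(-2)·(0) + (1)·(0)·(2) + (-2)·(-2)·(-1) = -4, but T[1,0,0] = -2. The claim is false.

No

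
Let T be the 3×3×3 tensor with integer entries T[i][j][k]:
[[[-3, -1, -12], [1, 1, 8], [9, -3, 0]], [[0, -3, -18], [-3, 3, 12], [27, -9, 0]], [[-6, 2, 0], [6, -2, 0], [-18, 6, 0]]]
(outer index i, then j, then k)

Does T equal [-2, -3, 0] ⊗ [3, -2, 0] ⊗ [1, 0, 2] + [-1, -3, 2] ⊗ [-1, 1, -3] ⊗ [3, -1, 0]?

Reconstruct entrywise from the claimed factors. For example, T[1,0,2] = -18 and Σₗ aₗ[1]bₗ[0]cₗ[2] = (-3)·(3)·(2) + (-3)·(-1)·(0) = -18; checking all 27 entries, every one matches. The claim holds.

Yes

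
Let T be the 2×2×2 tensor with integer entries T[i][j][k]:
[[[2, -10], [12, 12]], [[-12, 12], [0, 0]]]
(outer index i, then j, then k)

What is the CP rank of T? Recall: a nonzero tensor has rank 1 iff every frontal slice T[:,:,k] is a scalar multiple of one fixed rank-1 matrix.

Lower bound: the mode-1 unfolding of T (rows indexed by i, columns by (j,k) = (0,0), (0,1), (1,0), (1,1)) is [[2, -10, 12, 12], [-12, 12, 0, 0]].
There the 2×2 minor on rows i ∈ {0, 1}, columns (j,k) ∈ {(0,0), (0,1)} is det [[2, -10], [-12, 12]] = -96 ≠ 0, so this unfolding has rank ≥ 2; CP rank is at least every unfolding rank, so rank(T) ≥ 2. (Flattening ranks never certify an upper bound on CP rank; for that we must actually write T with 2 rank-1 terms.)
Upper bound — finding two terms. Write S_k = T[:,:,k] for the frontal slices: S₀ = [[2, 12], [-12, 0]], S₁ = [[-10, 12], [12, 0]].
If T = a₁ ⊗ b₁ ⊗ c₁ + a₂ ⊗ b₂ ⊗ c₂ then each S_k = c₁[k]·a₁b₁ᵀ + c₂[k]·a₂b₂ᵀ. S₀ and S₁ are linearly independent, so a₁b₁ᵀ and a₂b₂ᵀ must span the same plane of matrices: they are the rank-1 matrices of the form x·S₀ + y·S₁.
det(x·S₀ + y·S₁) is 144·x² − 144·y² = 144·(x − y)(x + y), vanishing at (x:y) = (1:1) and (1:-1).
M₁ = S₀ + S₁ = [[-8, 24], [0, 0]] = (-8)·[1, 0][1, -3]ᵀ and M₂ = S₀ − S₁ = [[12, 0], [-24, 0]] = 12·[1, -2][1, 0]ᵀ, so take a₁ = [1, 0], b₁ = [1, -3], a₂ = [1, -2], b₂ = [1, 0].
Each slice is an integer combination of E₁ = a₁b₁ᵀ and E₂ = a₂b₂ᵀ: S₀ = −4·E₁ + 6·E₂, S₁ = −4·E₁ − 6·E₂; reading off coefficients, c₁ = [-4, -4] and c₂ = [6, -6].
Hence T = [1, 0] ⊗ [1, -3] ⊗ [-4, -4] + [1, -2] ⊗ [1, 0] ⊗ [6, -6], so rank(T) ≤ 2.
These bounds meet, so rank(T) = 2.
Check entry T[0,1,1] = 12: (1)·(-3)·(-4) + (1)·(0)·(-6) = 12.

2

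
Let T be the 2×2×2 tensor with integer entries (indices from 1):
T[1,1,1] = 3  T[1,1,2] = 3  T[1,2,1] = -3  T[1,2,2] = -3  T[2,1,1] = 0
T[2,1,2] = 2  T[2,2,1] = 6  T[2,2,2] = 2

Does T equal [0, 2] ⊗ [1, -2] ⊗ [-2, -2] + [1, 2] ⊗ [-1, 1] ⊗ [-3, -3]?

Reconstruct entry (2,1,1) from the claimed factors: Σₗ aₗ[2]bₗ[1]cₗ[1] = (2)·(1)·(-2) + (2)·(-1)·(-3) = 2, but T[2,1,1] = 0. The claim is false.

No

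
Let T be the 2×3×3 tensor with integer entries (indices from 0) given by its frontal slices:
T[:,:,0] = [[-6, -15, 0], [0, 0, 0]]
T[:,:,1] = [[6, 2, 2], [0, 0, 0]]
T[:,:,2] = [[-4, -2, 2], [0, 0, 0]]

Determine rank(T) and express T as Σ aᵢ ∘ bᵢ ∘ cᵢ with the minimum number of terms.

rank(T) = 3

Lower bound: the mode-3 unfolding of T (rows indexed by k, columns by (i,j) = (0,0), (0,1), (0,2), (1,0), (1,1), (1,2)) is [[-6, -15, 0, 0, 0, 0], [6, 2, 2, 0, 0, 0], [-4, -2, 2, 0, 0, 0]].
There the 3×3 minor on rows k ∈ {0, 1, 2}, columns (i,j) ∈ {(0,0), (0,1), (0,2)} is det [[-6, -15, 0], [6, 2, 2], [-4, -2, 2]] = 252 ≠ 0, so this unfolding has rank ≥ 3; CP rank is at least every unfolding rank, so rank(T) ≥ 3. (Flattening ranks never certify an upper bound on CP rank; for that we must actually write T with 3 rank-1 terms.)
Upper bound: T is a sum of 3 rank-1 terms, T = (1, 0) ∘ (0, 2, -1) ∘ (-4, 0, -2) + (1, 0) ∘ (1, 2, 1) ∘ (-4, 2, 0) + (1, 0) ∘ (2, -1, 0) ∘ (-1, 2, -2) (written with every a and b primitive with positive leading entry and the scale carried by c; CP decompositions are not unique, and this one is verified by expanding entrywise), so rank(T) ≤ 3.
These bounds meet, so rank(T) = 3.
Check entry T[0,0,0] = -6: (1)·(0)·(-4) + (1)·(1)·(-4) + (1)·(2)·(-1) = -6.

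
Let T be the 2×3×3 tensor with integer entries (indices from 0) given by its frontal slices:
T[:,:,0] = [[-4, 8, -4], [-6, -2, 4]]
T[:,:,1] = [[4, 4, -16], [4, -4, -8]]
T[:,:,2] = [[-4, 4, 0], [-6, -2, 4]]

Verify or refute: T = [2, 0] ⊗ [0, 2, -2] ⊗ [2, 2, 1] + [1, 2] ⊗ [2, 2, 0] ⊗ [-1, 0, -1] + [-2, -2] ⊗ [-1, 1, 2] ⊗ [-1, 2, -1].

Reconstruct entrywise from the claimed factors. For example, T[1,0,2] = -6 and Σₗ aₗ[1]bₗ[0]cₗ[2] = (0)·(0)·(1) + (2)·(2)·(-1) + (-2)·(-1)·(-1) = -6; checking all 18 entries, every one matches. The claim holds.

Yes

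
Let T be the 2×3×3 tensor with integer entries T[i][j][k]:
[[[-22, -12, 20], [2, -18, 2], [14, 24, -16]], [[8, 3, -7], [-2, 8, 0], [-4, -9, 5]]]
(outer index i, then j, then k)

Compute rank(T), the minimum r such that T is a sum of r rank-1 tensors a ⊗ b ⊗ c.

Lower bound: the mode-2 unfolding of T (rows indexed by j, columns by (i,k) = (0,0), (0,1), (0,2), (1,0), (1,1), (1,2)) is [[-22, -12, 20, 8, 3, -7], [2, -18, 2, -2, 8, 0], [14, 24, -16, -4, -9, 5]].
There the 2×2 minor on rows j ∈ {0, 1}, columns (i,k) ∈ {(0,0), (0,1)} is det [[-22, -12], [2, -18]] = 420 ≠ 0, so this unfolding has rank ≥ 2; CP rank is at least every unfolding rank, so rank(T) ≥ 2. (Flattening ranks never certify an upper bound on CP rank; for that we must actually write T with 2 rank-1 terms.)
Upper bound — finding two terms. Write S_k = T[:,:,k] for the frontal slices: S₀ = [[-22, 2, 14], [8, -2, -4]], S₁ = [[-12, -18, 24], [3, 8, -9]], S₂ = [[20, 2, -16], [-7, 0, 5]].
If T = a₁ ⊗ b₁ ⊗ c₁ + a₂ ⊗ b₂ ⊗ c₂ then each S_k = c₁[k]·a₁b₁ᵀ + c₂[k]·a₂b₂ᵀ. S₀ and S₁ are linearly independent, so a₁b₁ᵀ and a₂b₂ᵀ must span the same plane of matrices: they are the rank-1 matrices of the form x·S₀ + y·S₁.
The 2×2 minor of x·S₀ + y·S₁ on rows {0,1}, columns {0,1} is 28·x² − 14·xy − 42·y² = 14·(2·x − 3·y)(x + y), vanishing at (x:y) = (3:2) and (1:-1).
M₁ = 3·S₀ + 2·S₁ = [[-90, -30, 90], [30, 10, -30]] = (-10)·[3, -1][3, 1, -3]ᵀ and M₂ = S₀ − S₁ = [[-10, 20, -10], [5, -10, 5]] = (-5)·[2, -1][1, -2, 1]ᵀ, so take a₁ = [3, -1], b₁ = [3, 1, -3], a₂ = [2, -1], b₂ = [1, -2, 1].
Each slice is an integer combination of E₁ = a₁b₁ᵀ and E₂ = a₂b₂ᵀ: S₀ = −2·E₁ − 2·E₂, S₁ = −2·E₁ + 3·E₂, S₂ = 2·E₁ + E₂; reading off coefficients, c₁ = [-2, -2, 2] and c₂ = [-2, 3, 1].
Hence T = [3, -1] ⊗ [3, 1, -3] ⊗ [-2, -2, 2] + [2, -1] ⊗ [1, -2, 1] ⊗ [-2, 3, 1], so rank(T) ≤ 2.
These bounds meet, so rank(T) = 2.

2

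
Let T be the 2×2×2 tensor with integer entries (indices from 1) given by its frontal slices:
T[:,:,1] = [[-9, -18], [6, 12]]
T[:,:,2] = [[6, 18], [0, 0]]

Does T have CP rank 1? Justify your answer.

No

The mode-3 unfolding of T (rows indexed by k, columns by (i,j) = (1,1), (1,2), (2,1), (2,2)) is [[-9, -18, 6, 12], [6, 18, 0, 0]].
There the 2×2 minor on rows k ∈ {1, 2}, columns (i,j) ∈ {(1,1), (1,2)} is det [[-9, -18], [6, 18]] = -54 ≠ 0, so this unfolding has rank ≥ 2; CP rank is at least every unfolding rank, so rank(T) ≥ 2.
In particular rank(T) ≥ 2 > 1, so T is not rank-1.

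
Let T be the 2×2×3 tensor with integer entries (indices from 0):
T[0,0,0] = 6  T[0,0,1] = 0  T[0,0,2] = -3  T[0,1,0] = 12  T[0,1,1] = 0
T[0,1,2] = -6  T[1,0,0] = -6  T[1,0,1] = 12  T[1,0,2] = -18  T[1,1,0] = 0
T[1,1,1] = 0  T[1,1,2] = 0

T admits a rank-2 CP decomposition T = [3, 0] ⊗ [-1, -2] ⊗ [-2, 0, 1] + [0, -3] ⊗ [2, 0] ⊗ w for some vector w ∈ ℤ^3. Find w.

Subtract the known terms from T to get the rank-1 residual R = [0, -3] ⊗ [2, 0] ⊗ w, so R[i,j,k] = a[i]·b[j]·w[k]. Pick indices with nonzero a[1]·b[0] = (-3)·(2) = -6. Only the fibre through (1,0,·) is needed: R[1,0,:] = T[1,0,:] − Σₗ aₗ[1]bₗ[0]cₗ = [-6, 12, -18] − (0)·(-1)·[-2, 0, 1] = [-6, 12, -18]. Then w[k] = R[1,0,k] / -6 for each k, giving w = [-6, 12, -18] / -6 = [1, -2, 3].

w = [1, -2, 3]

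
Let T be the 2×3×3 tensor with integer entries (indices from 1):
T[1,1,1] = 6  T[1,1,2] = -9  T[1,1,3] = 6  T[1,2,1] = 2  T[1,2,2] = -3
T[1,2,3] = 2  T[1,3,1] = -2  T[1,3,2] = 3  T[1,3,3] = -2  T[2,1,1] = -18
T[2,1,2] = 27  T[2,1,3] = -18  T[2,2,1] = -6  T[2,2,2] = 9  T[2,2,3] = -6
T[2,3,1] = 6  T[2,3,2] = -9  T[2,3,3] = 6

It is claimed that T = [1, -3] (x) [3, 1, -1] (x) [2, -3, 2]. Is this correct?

Yes

Reconstruct entrywise from the claimed factors. For example, T[1,2,2] = -3 and Σₗ aₗ[1]bₗ[2]cₗ[2] = (1)·(1)·(-3) = -3; checking all 18 entries, every one matches. The claim holds.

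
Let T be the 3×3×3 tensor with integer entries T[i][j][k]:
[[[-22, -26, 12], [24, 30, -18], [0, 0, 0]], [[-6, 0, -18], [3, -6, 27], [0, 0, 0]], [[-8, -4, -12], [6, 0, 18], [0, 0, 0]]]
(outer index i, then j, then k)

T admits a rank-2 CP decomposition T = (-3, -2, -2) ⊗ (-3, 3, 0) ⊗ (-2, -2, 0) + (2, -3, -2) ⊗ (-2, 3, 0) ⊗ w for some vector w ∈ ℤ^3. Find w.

w = (1, 2, -3)

Subtract the known terms from T to get the rank-1 residual R = (2, -3, -2) ⊗ (-2, 3, 0) ⊗ w, so R[i,j,k] = a[i]·b[j]·w[k]. Pick indices with nonzero a[0]·b[0] = (2)·(-2) = -4. Only the fibre through (0,0,·) is needed: R[0,0,:] = T[0,0,:] − Σₗ aₗ[0]bₗ[0]cₗ = [-22, -26, 12] − (-3)·(-3)·(-2, -2, 0) = [-4, -8, 12]. Then w[k] = R[0,0,k] / -4 for each k, giving w = [-4, -8, 12] / -4 = (1, 2, -3).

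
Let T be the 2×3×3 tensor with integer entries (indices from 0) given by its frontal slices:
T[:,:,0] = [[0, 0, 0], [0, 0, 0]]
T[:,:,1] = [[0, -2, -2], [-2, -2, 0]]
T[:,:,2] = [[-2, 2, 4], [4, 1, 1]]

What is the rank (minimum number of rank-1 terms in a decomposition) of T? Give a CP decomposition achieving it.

Lower bound: the mode-2 unfolding of T (rows indexed by j, columns by (i,k) = (0,0), (0,1), (0,2), (1,0), (1,1), (1,2)) is [[0, 0, -2, 0, -2, 4], [0, -2, 2, 0, -2, 1], [0, -2, 4, 0, 0, 1]].
There the 3×3 minor on rows j ∈ {0, 1, 2}, columns (i,k) ∈ {(0,1), (0,2), (1,2)} is det [[0, -2, 4], [-2, 2, 1], [-2, 4, 1]] = -16 ≠ 0, so this unfolding has rank ≥ 3; CP rank is at least every unfolding rank, so rank(T) ≥ 3. (Unfolding ranks only ever bound the CP rank from below — rank(T) can be strictly larger than all of them — so the matching upper bound has to come from an explicit 3-term decomposition.)
Upper bound: T is a sum of 3 rank-1 terms, T = [0, 1] ⊗ [2, -1, 1] ⊗ [0, 0, 1] + [1, 0] ⊗ [1, 0, -1] ⊗ [0, 2, -4] + [1, 1] ⊗ [1, 1, 0] ⊗ [0, -2, 2] (written with every a and b primitive with positive leading entry and the scale carried by c; CP decompositions are not unique, and this one is verified by expanding entrywise), so rank(T) ≤ 3.
These bounds meet, so rank(T) = 3.
Check entry T[0,2,0] = 0: (0)·(1)·(0) + (1)·(-1)·(0) + (1)·(0)·(0) = 0.

rank(T) = 3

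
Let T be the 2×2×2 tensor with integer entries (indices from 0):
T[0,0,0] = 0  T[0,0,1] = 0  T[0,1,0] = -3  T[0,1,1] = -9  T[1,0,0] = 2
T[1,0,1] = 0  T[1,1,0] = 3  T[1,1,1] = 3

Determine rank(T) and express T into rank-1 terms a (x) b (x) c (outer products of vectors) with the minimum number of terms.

Lower bound: the mode-3 unfolding of T (rows indexed by k, columns by (i,j) = (0,0), (0,1), (1,0), (1,1)) is [[0, -3, 2, 3], [0, -9, 0, 3]].
There the 2×2 minor on rows k ∈ {0, 1}, columns (i,j) ∈ {(0,1), (1,0)} is det [[-3, 2], [-9, 0]] = 18 ≠ 0, so this unfolding has rank ≥ 2; CP rank is at least every unfolding rank, so rank(T) ≥ 2. (This is only a lower bound: in general the CP rank may exceed every unfolding rank, so we still need to exhibit 2 rank-1 terms summing to T.)
Upper bound — finding two terms. Write S_k = T[:,:,k] for the frontal slices: S₀ = [[0, -3], [2, 3]], S₁ = [[0, -9], [0, 3]].
If T = a₁ (x) b₁ (x) c₁ + a₂ (x) b₂ (x) c₂ then each S_k = c₁[k]·a₁b₁ᵀ + c₂[k]·a₂b₂ᵀ. S₀ and S₁ are linearly independent, so a₁b₁ᵀ and a₂b₂ᵀ must span the same plane of matrices: they are the rank-1 matrices of the form x·S₀ + y·S₁.
det(x·S₀ + y·S₁) is 6·x² + 18·xy = 6·(x + 3·y)(x), vanishing at (x:y) = (3:-1) and (0:1).
M₁ = 3·S₀ − S₁ = [[0, 0], [6, 6]] = 6·[0, 1][1, 1]ᵀ and M₂ = S₁ = [[0, -9], [0, 3]] = (-3)·[3, -1][0, 1]ᵀ, so take a₁ = [0, 1], b₁ = [1, 1], a₂ = [3, -1], b₂ = [0, 1].
Each slice is an integer combination of E₁ = a₁b₁ᵀ and E₂ = a₂b₂ᵀ: S₀ = 2·E₁ − E₂, S₁ = −3·E₂; reading off coefficients, c₁ = [2, 0] and c₂ = [-1, -3].
Hence T = [0, 1] (x) [1, 1] (x) [2, 0] + [3, -1] (x) [0, 1] (x) [-1, -3], so rank(T) ≤ 2.
These bounds meet, so rank(T) = 2.

rank(T) = 2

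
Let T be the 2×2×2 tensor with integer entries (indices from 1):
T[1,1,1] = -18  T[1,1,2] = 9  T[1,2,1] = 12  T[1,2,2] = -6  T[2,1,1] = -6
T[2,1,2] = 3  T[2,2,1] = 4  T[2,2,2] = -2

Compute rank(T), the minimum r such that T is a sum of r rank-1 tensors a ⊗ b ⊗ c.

Lower bound: T ≠ 0 (e.g. T[1,1,1] = -18), so rank(T) ≥ 1.
Upper bound: if T = a ⊗ b ⊗ c then every fibre of T is a multiple of the corresponding factor, so read the factors off the fibres through the nonzero entry T[1,1,1] = -18.
The mode-1 fibre T[:,1,1] = [-18, -6] gives a = [3, 1] (primitive direction); the mode-2 fibre T[1,:,1] = [-18, 12] gives b = [3, -2]; then c[k] = T[1,1,k] / (a[1]·b[1]) = [-18, 9] / 9 = [-2, 1].
Expanding [3, 1] ⊗ [3, -2] ⊗ [-2, 1] reproduces all 8 entries of T, so T = [3, 1] ⊗ [3, -2] ⊗ [-2, 1] and rank(T) ≤ 1.
These bounds meet, so rank(T) = 1.
Check entry T[2,2,2] = -2: (1)·(-2)·(1) = -2.

1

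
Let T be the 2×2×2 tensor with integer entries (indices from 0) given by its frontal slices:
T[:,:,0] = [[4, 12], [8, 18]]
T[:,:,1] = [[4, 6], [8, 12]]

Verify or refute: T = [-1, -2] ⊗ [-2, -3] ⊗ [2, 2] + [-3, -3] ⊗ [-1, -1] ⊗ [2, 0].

Reconstruct entry (0,0,0) from the claimed factors: Σₗ aₗ[0]bₗ[0]cₗ[0] = (-1)·(-2)·(2) + (-3)·(-1)·(2) = 10, but T[0,0,0] = 4. The claim is false.

No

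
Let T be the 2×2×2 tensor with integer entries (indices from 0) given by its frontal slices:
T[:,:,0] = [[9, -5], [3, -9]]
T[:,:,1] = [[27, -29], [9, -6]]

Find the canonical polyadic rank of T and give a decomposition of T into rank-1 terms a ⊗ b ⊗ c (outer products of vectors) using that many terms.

Lower bound: the mode-3 unfolding of T (rows indexed by k, columns by (i,j) = (0,0), (0,1), (1,0), (1,1)) is [[9, -5, 3, -9], [27, -29, 9, -6]].
There the 2×2 minor on rows k ∈ {0, 1}, columns (i,j) ∈ {(0,0), (0,1)} is det [[9, -5], [27, -29]] = -126 ≠ 0, so this unfolding has rank ≥ 2; CP rank is at least every unfolding rank, so rank(T) ≥ 2. (This is only a lower bound: in general the CP rank may exceed every unfolding rank, so we still need to exhibit 2 rank-1 terms summing to T.)
Upper bound — finding two terms. Write S_k = T[:,:,k] for the frontal slices: S₀ = [[9, -5], [3, -9]], S₁ = [[27, -29], [9, -6]].
If T = a₁ ⊗ b₁ ⊗ c₁ + a₂ ⊗ b₂ ⊗ c₂ then each S_k = c₁[k]·a₁b₁ᵀ + c₂[k]·a₂b₂ᵀ. S₀ and S₁ are linearly independent, so a₁b₁ᵀ and a₂b₂ᵀ must span the same plane of matrices: they are the rank-1 matrices of the form x·S₀ + y·S₁.
det(x·S₀ + y·S₁) is −66·x² − 165·xy + 99·y² = (-33)·(x + 3·y)(2·x − y), vanishing at (x:y) = (3:-1) and (1:2).
M₁ = 3·S₀ − S₁ = [[0, 14], [0, -21]] = 7·[2, -3][0, 1]ᵀ and M₂ = S₀ + 2·S₁ = [[63, -63], [21, -21]] = 21·[3, 1][1, -1]ᵀ, so take a₁ = [2, -3], b₁ = [0, 1], a₂ = [3, 1], b₂ = [1, -1].
Each slice is an integer combination of E₁ = a₁b₁ᵀ and E₂ = a₂b₂ᵀ: S₀ = 2·E₁ + 3·E₂, S₁ = −E₁ + 9·E₂; reading off coefficients, c₁ = [2, -1] and c₂ = [3, 9].
Hence T = [2, -3] ⊗ [0, 1] ⊗ [2, -1] + [3, 1] ⊗ [1, -1] ⊗ [3, 9], so rank(T) ≤ 2.
These bounds meet, so rank(T) = 2.

rank(T) = 2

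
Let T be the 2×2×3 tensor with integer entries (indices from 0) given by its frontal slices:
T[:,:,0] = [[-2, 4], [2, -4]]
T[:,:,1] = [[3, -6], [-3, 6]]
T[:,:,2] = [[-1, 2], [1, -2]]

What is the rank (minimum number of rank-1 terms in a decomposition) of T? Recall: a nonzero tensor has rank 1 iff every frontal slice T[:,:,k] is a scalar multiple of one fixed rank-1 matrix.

1

Lower bound: T ≠ 0 (e.g. T[0,0,0] = -2), so rank(T) ≥ 1.
Upper bound: if T = a ⊗ b ⊗ c then every fibre of T is a multiple of the corresponding factor, so read the factors off the fibres through the nonzero entry T[0,0,0] = -2.
The mode-1 fibre T[:,0,0] = [-2, 2] gives a = [1, -1] (primitive direction); the mode-2 fibre T[0,:,0] = [-2, 4] gives b = [1, -2]; then c[k] = T[0,0,k] / (a[0]·b[0]) = [-2, 3, -1] / 1 = [-2, 3, -1].
Expanding [1, -1] ⊗ [1, -2] ⊗ [-2, 3, -1] reproduces all 12 entries of T, so T = [1, -1] ⊗ [1, -2] ⊗ [-2, 3, -1] and rank(T) ≤ 1.
These bounds meet, so rank(T) = 1.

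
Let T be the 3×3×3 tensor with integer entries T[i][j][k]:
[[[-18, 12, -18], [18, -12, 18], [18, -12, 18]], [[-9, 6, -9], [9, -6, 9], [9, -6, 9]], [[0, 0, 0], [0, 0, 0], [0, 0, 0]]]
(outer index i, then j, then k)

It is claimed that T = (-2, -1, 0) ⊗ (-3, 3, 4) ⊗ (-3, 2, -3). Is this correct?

No

Reconstruct entry (0,2,0) from the claimed factors: Σₗ aₗ[0]bₗ[2]cₗ[0] = (-2)·(4)·(-3) = 24, but T[0,2,0] = 18. The claim is false.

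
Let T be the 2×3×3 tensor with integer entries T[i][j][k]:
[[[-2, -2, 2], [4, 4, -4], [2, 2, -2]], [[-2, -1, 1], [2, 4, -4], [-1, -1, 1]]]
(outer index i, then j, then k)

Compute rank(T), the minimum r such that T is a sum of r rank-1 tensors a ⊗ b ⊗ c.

3

Lower bound: the mode-2 unfolding of T (rows indexed by j, columns by (i,k) = (0,0), (0,1), (0,2), (1,0), (1,1), (1,2)) is [[-2, -2, 2, -2, -1, 1], [4, 4, -4, 2, 4, -4], [2, 2, -2, -1, -1, 1]].
There the 3×3 minor on rows j ∈ {0, 1, 2}, columns (i,k) ∈ {(0,0), (1,0), (1,1)} is det [[-2, -2, -1], [4, 2, 4], [2, -1, -1]] = -20 ≠ 0, so this unfolding has rank ≥ 3; CP rank is at least every unfolding rank, so rank(T) ≥ 3. (Flattening ranks never certify an upper bound on CP rank; for that we must actually write T with 3 rank-1 terms.)
Upper bound: T is a sum of 3 rank-1 terms, T = [0, 1] ⊗ [0, 1, -1] ⊗ [2, 2, -2] + [0, 1] ⊗ [1, 2, 0] ⊗ [-1, 0, 0] + [2, 1] ⊗ [1, -2, -1] ⊗ [-1, -1, 1] (written with every a and b primitive with positive leading entry and the scale carried by c; CP decompositions are not unique, and this one is verified by expanding entrywise), so rank(T) ≤ 3.
These bounds meet, so rank(T) = 3.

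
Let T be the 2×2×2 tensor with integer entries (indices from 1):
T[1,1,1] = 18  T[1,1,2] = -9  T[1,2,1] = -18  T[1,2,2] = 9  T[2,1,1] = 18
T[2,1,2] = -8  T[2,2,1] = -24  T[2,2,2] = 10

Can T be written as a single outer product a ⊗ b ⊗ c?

The mode-3 unfolding of T (rows indexed by k, columns by (i,j) = (1,1), (1,2), (2,1), (2,2)) is [[18, -18, 18, -24], [-9, 9, -8, 10]].
There the 2×2 minor on rows k ∈ {1, 2}, columns (i,j) ∈ {(1,1), (2,1)} is det [[18, 18], [-9, -8]] = 18 ≠ 0, so this unfolding has rank ≥ 2; CP rank is at least every unfolding rank, so rank(T) ≥ 2.
In particular rank(T) ≥ 2 > 1, so T is not rank-1.

No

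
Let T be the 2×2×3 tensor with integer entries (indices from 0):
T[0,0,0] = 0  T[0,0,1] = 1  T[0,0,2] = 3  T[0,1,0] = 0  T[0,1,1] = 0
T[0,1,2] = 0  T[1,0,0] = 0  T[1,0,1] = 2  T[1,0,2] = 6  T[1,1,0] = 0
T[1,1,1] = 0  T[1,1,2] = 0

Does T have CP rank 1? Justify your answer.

The mode-1 fibre T[:,0,1] = [1, 2] gives a = [1, 2] (primitive direction); the mode-2 fibre T[0,:,1] = [1, 0] gives b = [1, 0]; then c[k] = T[0,0,k] / (a[0]·b[0]) = [0, 1, 3] / 1 = [0, 1, 3].
Expanding [1, 2] ∘ [1, 0] ∘ [0, 1, 3] reproduces all 12 entries of T, so T = [1, 2] ∘ [1, 0] ∘ [0, 1, 3] and rank(T) ≤ 1.
Equivalently every frontal slice T[:,:,k] is c[k] times the rank-1 matrix [1, 2] ∘ [1, 0]. So T has rank 1 (it is nonzero).

Yes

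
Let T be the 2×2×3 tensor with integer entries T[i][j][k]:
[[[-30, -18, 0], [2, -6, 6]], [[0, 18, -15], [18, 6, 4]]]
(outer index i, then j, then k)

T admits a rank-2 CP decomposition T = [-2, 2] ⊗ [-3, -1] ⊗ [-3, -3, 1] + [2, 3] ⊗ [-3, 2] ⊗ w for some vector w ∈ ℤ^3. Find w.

w = [2, 0, 1]

Subtract the known terms from T to get the rank-1 residual R = [2, 3] ⊗ [-3, 2] ⊗ w, so R[i,j,k] = a[i]·b[j]·w[k]. Pick indices with nonzero a[0]·b[0] = (2)·(-3) = -6. Only the fibre through (0,0,·) is needed: R[0,0,:] = T[0,0,:] − Σₗ aₗ[0]bₗ[0]cₗ = [-30, -18, 0] − (-2)·(-3)·[-3, -3, 1] = [-12, 0, -6]. Then w[k] = R[0,0,k] / -6 for each k, giving w = [-12, 0, -6] / -6 = [2, 0, 1].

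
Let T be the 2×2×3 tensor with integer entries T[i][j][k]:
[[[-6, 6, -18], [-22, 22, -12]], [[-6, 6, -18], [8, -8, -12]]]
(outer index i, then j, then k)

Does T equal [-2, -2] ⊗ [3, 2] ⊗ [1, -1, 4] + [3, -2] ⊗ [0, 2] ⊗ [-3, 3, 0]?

Reconstruct entry (0,0,2) from the claimed factors: Σₗ aₗ[0]bₗ[0]cₗ[2] = (-2)·(3)·(4) + (3)·(0)·(0) = -24, but T[0,0,2] = -18. The claim is false.

No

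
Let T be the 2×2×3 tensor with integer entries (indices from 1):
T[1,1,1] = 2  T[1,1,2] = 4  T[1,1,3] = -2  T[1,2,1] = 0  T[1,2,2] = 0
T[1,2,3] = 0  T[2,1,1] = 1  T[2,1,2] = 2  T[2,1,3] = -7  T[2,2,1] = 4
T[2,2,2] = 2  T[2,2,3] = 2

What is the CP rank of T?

3

Lower bound: the mode-3 unfolding of T (rows indexed by k, columns by (i,j) = (1,1), (1,2), (2,1), (2,2)) is [[2, 0, 1, 4], [4, 0, 2, 2], [-2, 0, -7, 2]].
There the 3×3 minor on rows k ∈ {1, 2, 3}, columns (i,j) ∈ {(1,1), (2,1), (2,2)} is det [[2, 1, 4], [4, 2, 2], [-2, -7, 2]] = -72 ≠ 0, so this unfolding has rank ≥ 3; CP rank is at least every unfolding rank, so rank(T) ≥ 3. (This is only a lower bound: in general the CP rank may exceed every unfolding rank, so we still need to exhibit 3 rank-1 terms summing to T.)
Upper bound: T is a sum of 3 rank-1 terms, T = [0, 1] ⊗ [1, -1] ⊗ [-2, -2, -4] + [0, 1] ⊗ [1, 2] ⊗ [1, 0, -1] + [1, 1] ⊗ [1, 0] ⊗ [2, 4, -2] (one valid choice — decompositions are not unique — normalised so each a, b is primitive with positive first nonzero entry; check it by expanding all entries), so rank(T) ≤ 3.
These bounds meet, so rank(T) = 3.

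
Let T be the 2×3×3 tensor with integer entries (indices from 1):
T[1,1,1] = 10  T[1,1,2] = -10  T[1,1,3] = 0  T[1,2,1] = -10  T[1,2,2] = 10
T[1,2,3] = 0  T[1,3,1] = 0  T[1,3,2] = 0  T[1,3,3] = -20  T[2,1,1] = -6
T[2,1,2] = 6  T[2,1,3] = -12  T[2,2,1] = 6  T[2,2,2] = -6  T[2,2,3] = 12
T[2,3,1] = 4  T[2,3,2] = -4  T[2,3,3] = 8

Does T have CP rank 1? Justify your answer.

The mode-1 unfolding of T (rows indexed by i, columns by (j,k) = (1,1), (1,2), (1,3), (2,1), (2,2), (2,3), (3,1), (3,2), (3,3)) is [[10, -10, 0, -10, 10, 0, 0, 0, -20], [-6, 6, -12, 6, -6, 12, 4, -4, 8]].
There the 2×2 minor on rows i ∈ {1, 2}, columns (j,k) ∈ {(1,1), (1,3)} is det [[10, 0], [-6, -12]] = -120 ≠ 0, so this unfolding has rank ≥ 2; CP rank is at least every unfolding rank, so rank(T) ≥ 2.
In particular rank(T) ≥ 2 > 1, so T is not rank-1.

No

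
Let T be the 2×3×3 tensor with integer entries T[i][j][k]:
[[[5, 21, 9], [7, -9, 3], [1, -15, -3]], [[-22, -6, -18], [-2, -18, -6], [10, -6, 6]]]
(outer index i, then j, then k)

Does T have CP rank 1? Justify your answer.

No

The mode-3 unfolding of T (rows indexed by k, columns by (i,j) = (0,0), (0,1), (0,2), (1,0), (1,1), (1,2)) is [[5, 7, 1, -22, -2, 10], [21, -9, -15, -6, -18, -6], [9, 3, -3, -18, -6, 6]].
There the 2×2 minor on rows k ∈ {0, 1}, columns (i,j) ∈ {(0,0), (0,1)} is det [[5, 7], [21, -9]] = -192 ≠ 0, so this unfolding has rank ≥ 2; CP rank is at least every unfolding rank, so rank(T) ≥ 2.
In particular rank(T) ≥ 2 > 1, so T is not rank-1.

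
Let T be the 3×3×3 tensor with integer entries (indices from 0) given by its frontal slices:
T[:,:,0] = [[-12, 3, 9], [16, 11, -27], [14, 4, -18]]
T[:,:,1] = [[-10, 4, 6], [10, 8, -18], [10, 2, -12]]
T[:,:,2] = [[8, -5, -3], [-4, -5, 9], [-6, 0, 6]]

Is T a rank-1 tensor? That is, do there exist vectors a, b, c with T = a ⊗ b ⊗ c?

No

The mode-2 unfolding of T (rows indexed by j, columns by (i,k) = (0,0), (0,1), (0,2), (1,0), (1,1), (1,2), (2,0), (2,1), (2,2)) is [[-12, -10, 8, 16, 10, -4, 14, 10, -6], [3, 4, -5, 11, 8, -5, 4, 2, 0], [9, 6, -3, -27, -18, 9, -18, -12, 6]].
There the 2×2 minor on rows j ∈ {0, 1}, columns (i,k) ∈ {(0,0), (0,1)} is det [[-12, -10], [3, 4]] = -18 ≠ 0, so this unfolding has rank ≥ 2; CP rank is at least every unfolding rank, so rank(T) ≥ 2.
In particular rank(T) ≥ 2 > 1, so T is not rank-1.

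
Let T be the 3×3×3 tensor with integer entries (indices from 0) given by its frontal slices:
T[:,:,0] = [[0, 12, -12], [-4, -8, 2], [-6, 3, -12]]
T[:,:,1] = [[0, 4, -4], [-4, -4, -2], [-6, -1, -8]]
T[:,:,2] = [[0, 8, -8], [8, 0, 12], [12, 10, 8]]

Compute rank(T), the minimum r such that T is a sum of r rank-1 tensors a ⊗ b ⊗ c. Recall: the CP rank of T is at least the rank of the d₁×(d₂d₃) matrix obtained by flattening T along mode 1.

Lower bound: the mode-3 unfolding of T (rows indexed by k, columns by (i,j) = (0,0), (0,1), (0,2), (1,0), (1,1), (1,2), (2,0), (2,1), (2,2)) is [[0, 12, -12, -4, -8, 2, -6, 3, -12], [0, 4, -4, -4, -4, -2, -6, -1, -8], [0, 8, -8, 8, 0, 12, 12, 10, 8]].
There the 2×2 minor on rows k ∈ {0, 1}, columns (i,j) ∈ {(0,1), (1,0)} is det [[12, -4], [4, -4]] = -32 ≠ 0, so this unfolding has rank ≥ 2; CP rank is at least every unfolding rank, so rank(T) ≥ 2. (Flattening ranks never certify an upper bound on CP rank; for that we must actually write T with 2 rank-1 terms.)
Upper bound — finding two terms. Write S_k = T[:,:,k] for the frontal slices: S₀ = [[0, 12, -12], [-4, -8, 2], [-6, 3, -12]], S₁ = [[0, 4, -4], [-4, -4, -2], [-6, -1, -8]], S₂ = [[0, 8, -8], [8, 0, 12], [12, 10, 8]].
If T = a₁ ⊗ b₁ ⊗ c₁ + a₂ ⊗ b₂ ⊗ c₂ then each S_k = c₁[k]·a₁b₁ᵀ + c₂[k]·a₂b₂ᵀ. S₀ and S₁ are linearly independent, so a₁b₁ᵀ and a₂b₂ᵀ must span the same plane of matrices: they are the rank-1 matrices of the form x·S₀ + y·S₁.
The 2×2 minor of x·S₀ + y·S₁ on rows {0,1}, columns {0,1} is 48·x² + 64·xy + 16·y² = 16·(x + y)(3·x + y), vanishing at (x:y) = (1:-1) and (1:-3).
M₁ = S₀ − S₁ = [[0, 8, -8], [0, -4, 4], [0, 4, -4]] = 4·[2, -1, 1][0, 1, -1]ᵀ and M₂ = S₀ − 3·S₁ = [[0, 0, 0], [8, 4, 8], [12, 6, 12]] = 2·[0, 2, 3][2, 1, 2]ᵀ, so take a₁ = [2, -1, 1], b₁ = [0, 1, -1], a₂ = [0, 2, 3], b₂ = [2, 1, 2].
Each slice is an integer combination of E₁ = a₁b₁ᵀ and E₂ = a₂b₂ᵀ: S₀ = 6·E₁ − E₂, S₁ = 2·E₁ − E₂, S₂ = 4·E₁ + 2·E₂; reading off coefficients, c₁ = [6, 2, 4] and c₂ = [-1, -1, 2].
Hence T = [2, -1, 1] ⊗ [0, 1, -1] ⊗ [6, 2, 4] + [0, 2, 3] ⊗ [2, 1, 2] ⊗ [-1, -1, 2], so rank(T) ≤ 2.
These bounds meet, so rank(T) = 2.

2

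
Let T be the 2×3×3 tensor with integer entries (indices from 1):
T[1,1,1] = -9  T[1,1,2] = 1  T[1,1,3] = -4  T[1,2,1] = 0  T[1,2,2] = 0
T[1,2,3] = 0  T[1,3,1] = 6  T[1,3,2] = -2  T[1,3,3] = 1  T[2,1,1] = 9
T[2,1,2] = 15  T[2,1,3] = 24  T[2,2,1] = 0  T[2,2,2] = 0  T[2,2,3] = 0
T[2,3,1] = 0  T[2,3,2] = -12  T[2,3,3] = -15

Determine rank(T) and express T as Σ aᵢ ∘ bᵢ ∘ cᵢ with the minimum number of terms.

Lower bound: the mode-1 unfolding of T (rows indexed by i, columns by (j,k) = (1,1), (1,2), (1,3), (2,1), (2,2), (2,3), (3,1), (3,2), (3,3)) is [[-9, 1, -4, 0, 0, 0, 6, -2, 1], [9, 15, 24, 0, 0, 0, 0, -12, -15]].
There the 2×2 minor on rows i ∈ {1, 2}, columns (j,k) ∈ {(1,1), (1,2)} is det [[-9, 1], [9, 15]] = -144 ≠ 0, so this unfolding has rank ≥ 2; CP rank is at least every unfolding rank, so rank(T) ≥ 2. (This is only a lower bound: in general the CP rank may exceed every unfolding rank, so we still need to exhibit 2 rank-1 terms summing to T.)
Upper bound — finding two terms. Write S_k = T[:,:,k] for the frontal slices: S₁ = [[-9, 0, 6], [9, 0, 0]], S₂ = [[1, 0, -2], [15, 0, -12]], S₃ = [[-4, 0, 1], [24, 0, -15]].
If T = a₁ ∘ b₁ ∘ c₁ + a₂ ∘ b₂ ∘ c₂ then each S_k = c₁[k]·a₁b₁ᵀ + c₂[k]·a₂b₂ᵀ. S₁ and S₂ are linearly independent, so a₁b₁ᵀ and a₂b₂ᵀ must span the same plane of matrices: they are the rank-1 matrices of the form x·S₁ + y·S₂.
The 2×2 minor of x·S₁ + y·S₂ on rows {1,2}, columns {1,3} is −54·x² + 36·xy + 18·y² = (-18)·(x − y)(3·x + y), vanishing at (x:y) = (1:1) and (1:-3).
M₁ = S₁ + S₂ = [[-8, 0, 4], [24, 0, -12]] = (-4)·[1, -3][2, 0, -1]ᵀ and M₂ = S₁ − 3·S₂ = [[-12, 0, 12], [-36, 0, 36]] = (-12)·[1, 3][1, 0, -1]ᵀ, so take a₁ = [1, -3], b₁ = [2, 0, -1], a₂ = [1, 3], b₂ = [1, 0, -1].
Each slice is an integer combination of E₁ = a₁b₁ᵀ and E₂ = a₂b₂ᵀ: S₁ = −3·E₁ − 3·E₂, S₂ = −E₁ + 3·E₂, S₃ = −3·E₁ + 2·E₂; reading off coefficients, c₁ = [-3, -1, -3] and c₂ = [-3, 3, 2].
Hence T = [1, -3] ∘ [2, 0, -1] ∘ [-3, -1, -3] + [1, 3] ∘ [1, 0, -1] ∘ [-3, 3, 2], so rank(T) ≤ 2.
These bounds meet, so rank(T) = 2.
Check entry T[1,2,1] = 0: (1)·(0)·(-3) + (1)·(0)·(-3) = 0.

rank(T) = 2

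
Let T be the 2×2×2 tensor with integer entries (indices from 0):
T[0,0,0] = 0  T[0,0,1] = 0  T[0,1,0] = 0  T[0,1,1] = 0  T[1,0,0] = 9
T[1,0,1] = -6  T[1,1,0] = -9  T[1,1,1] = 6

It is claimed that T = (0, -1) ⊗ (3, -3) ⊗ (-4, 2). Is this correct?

No

Reconstruct entry (1,0,0) from the claimed factors: Σₗ aₗ[1]bₗ[0]cₗ[0] = (-1)·(3)·(-4) = 12, but T[1,0,0] = 9. The claim is false.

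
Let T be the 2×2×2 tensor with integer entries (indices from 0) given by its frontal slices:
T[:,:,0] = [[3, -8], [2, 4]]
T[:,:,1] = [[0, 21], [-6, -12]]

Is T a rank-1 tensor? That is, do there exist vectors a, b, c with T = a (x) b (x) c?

No

The mode-3 unfolding of T (rows indexed by k, columns by (i,j) = (0,0), (0,1), (1,0), (1,1)) is [[3, -8, 2, 4], [0, 21, -6, -12]].
There the 2×2 minor on rows k ∈ {0, 1}, columns (i,j) ∈ {(0,0), (0,1)} is det [[3, -8], [0, 21]] = 63 ≠ 0, so this unfolding has rank ≥ 2; CP rank is at least every unfolding rank, so rank(T) ≥ 2.
In particular rank(T) ≥ 2 > 1, so T is not rank-1.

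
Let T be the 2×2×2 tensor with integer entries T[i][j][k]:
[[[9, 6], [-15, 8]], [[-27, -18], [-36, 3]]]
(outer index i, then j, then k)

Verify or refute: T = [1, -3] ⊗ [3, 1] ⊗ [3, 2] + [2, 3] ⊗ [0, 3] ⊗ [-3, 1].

Yes

Reconstruct entrywise from the claimed factors. For example, T[0,1,0] = -15 and Σₗ aₗ[0]bₗ[1]cₗ[0] = (1)·(1)·(3) + (2)·(3)·(-3) = -15; checking all 8 entries, every one matches. The claim holds.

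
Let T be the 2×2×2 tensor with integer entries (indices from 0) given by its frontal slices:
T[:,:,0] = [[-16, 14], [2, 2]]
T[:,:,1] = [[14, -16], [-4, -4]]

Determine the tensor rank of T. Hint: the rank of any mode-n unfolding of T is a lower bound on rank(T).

2

Lower bound: the mode-1 unfolding of T (rows indexed by i, columns by (j,k) = (0,0), (0,1), (1,0), (1,1)) is [[-16, 14, 14, -16], [2, -4, 2, -4]].
There the 2×2 minor on rows i ∈ {0, 1}, columns (j,k) ∈ {(0,0), (0,1)} is det [[-16, 14], [2, -4]] = 36 ≠ 0, so this unfolding has rank ≥ 2; CP rank is at least every unfolding rank, so rank(T) ≥ 2. (This is only a lower bound: in general the CP rank may exceed every unfolding rank, so we still need to exhibit 2 rank-1 terms summing to T.)
Upper bound — finding two terms. Write S_k = T[:,:,k] for the frontal slices: S₀ = [[-16, 14], [2, 2]], S₁ = [[14, -16], [-4, -4]].
If T = a₁ ⊗ b₁ ⊗ c₁ + a₂ ⊗ b₂ ⊗ c₂ then each S_k = c₁[k]·a₁b₁ᵀ + c₂[k]·a₂b₂ᵀ. S₀ and S₁ are linearly independent, so a₁b₁ᵀ and a₂b₂ᵀ must span the same plane of matrices: they are the rank-1 matrices of the form x·S₀ + y·S₁.
det(x·S₀ + y·S₁) is −60·x² + 180·xy − 120·y² = (-60)·(x − 2·y)(x − y), vanishing at (x:y) = (2:1) and (1:1).
M₁ = 2·S₀ + S₁ = [[-18, 12], [0, 0]] = (-6)·[1, 0][3, -2]ᵀ and M₂ = S₀ + S₁ = [[-2, -2], [-2, -2]] = (-2)·[1, 1][1, 1]ᵀ, so take a₁ = [1, 0], b₁ = [3, -2], a₂ = [1, 1], b₂ = [1, 1].
Each slice is an integer combination of E₁ = a₁b₁ᵀ and E₂ = a₂b₂ᵀ: S₀ = −6·E₁ + 2·E₂, S₁ = 6·E₁ − 4·E₂; reading off coefficients, c₁ = [-6, 6] and c₂ = [2, -4].
Hence T = [1, 0] ⊗ [3, -2] ⊗ [-6, 6] + [1, 1] ⊗ [1, 1] ⊗ [2, -4], so rank(T) ≤ 2.
These bounds meet, so rank(T) = 2.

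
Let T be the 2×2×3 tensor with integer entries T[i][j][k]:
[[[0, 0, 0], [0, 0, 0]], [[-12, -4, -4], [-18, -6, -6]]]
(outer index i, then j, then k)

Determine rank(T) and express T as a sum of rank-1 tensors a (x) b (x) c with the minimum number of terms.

rank(T) = 1

Lower bound: T ≠ 0 (e.g. T[1,0,0] = -12), so rank(T) ≥ 1.
Upper bound: the mode-1 fibre T[:,0,0] = [0, -12] gives a = [0, 1] (primitive direction); the mode-2 fibre T[1,:,0] = [-12, -18] gives b = [2, 3]; then c[k] = T[1,0,k] / (a[1]·b[0]) = [-12, -4, -4] / 2 = [-6, -2, -2].
Expanding [0, 1] (x) [2, 3] (x) [-6, -2, -2] reproduces all 12 entries of T, so T = [0, 1] (x) [2, 3] (x) [-6, -2, -2] and rank(T) ≤ 1.
These bounds meet, so rank(T) = 1.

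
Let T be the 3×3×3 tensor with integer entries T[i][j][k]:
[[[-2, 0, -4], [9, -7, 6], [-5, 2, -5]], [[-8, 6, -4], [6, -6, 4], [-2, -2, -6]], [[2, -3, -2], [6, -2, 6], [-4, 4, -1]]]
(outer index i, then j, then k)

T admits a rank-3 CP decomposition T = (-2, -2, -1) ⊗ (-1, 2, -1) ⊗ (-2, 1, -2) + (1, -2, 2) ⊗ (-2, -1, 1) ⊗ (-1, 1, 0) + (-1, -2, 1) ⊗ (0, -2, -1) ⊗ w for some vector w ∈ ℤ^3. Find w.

Subtract the known terms from T to get the rank-1 residual R = (-1, -2, 1) ⊗ (0, -2, -1) ⊗ w, so R[i,j,k] = a[i]·b[j]·w[k]. Pick indices with nonzero a[0]·b[1] = (-1)·(-2) = 2. Only the fibre through (0,1,·) is needed: R[0,1,:] = T[0,1,:] − Σₗ aₗ[0]bₗ[1]cₗ = [9, -7, 6] − (-2)·(2)·(-2, 1, -2) − (1)·(-1)·(-1, 1, 0) = [0, -2, -2]. Then w[k] = R[0,1,k] / 2 for each k, giving w = [0, -2, -2] / 2 = (0, -1, -1).

w = (0, -1, -1)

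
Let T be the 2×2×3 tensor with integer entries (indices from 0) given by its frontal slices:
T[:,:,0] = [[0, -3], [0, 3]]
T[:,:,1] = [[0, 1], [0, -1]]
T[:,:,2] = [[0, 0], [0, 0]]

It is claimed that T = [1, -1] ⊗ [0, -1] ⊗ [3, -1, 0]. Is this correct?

Reconstruct entrywise from the claimed factors. For example, T[1,1,1] = -1 and Σₗ aₗ[1]bₗ[1]cₗ[1] = (-1)·(-1)·(-1) = -1; checking all 12 entries, every one matches. The claim holds.

Yes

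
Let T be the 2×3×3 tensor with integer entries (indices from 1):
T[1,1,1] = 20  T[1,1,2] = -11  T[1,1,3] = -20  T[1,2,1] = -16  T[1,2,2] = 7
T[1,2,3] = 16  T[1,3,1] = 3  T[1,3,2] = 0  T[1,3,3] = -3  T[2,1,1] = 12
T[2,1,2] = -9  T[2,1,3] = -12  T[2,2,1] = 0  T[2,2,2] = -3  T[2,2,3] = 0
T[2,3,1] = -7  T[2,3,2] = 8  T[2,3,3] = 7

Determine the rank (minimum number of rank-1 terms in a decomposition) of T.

Lower bound: the mode-3 unfolding of T (rows indexed by k, columns by (i,j) = (1,1), (1,2), (1,3), (2,1), (2,2), (2,3)) is [[20, -16, 3, 12, 0, -7], [-11, 7, 0, -9, -3, 8], [-20, 16, -3, -12, 0, 7]].
There the 2×2 minor on rows k ∈ {1, 2}, columns (i,j) ∈ {(1,1), (1,2)} is det [[20, -16], [-11, 7]] = -36 ≠ 0, so this unfolding has rank ≥ 2; CP rank is at least every unfolding rank, so rank(T) ≥ 2. (Flattening ranks never certify an upper bound on CP rank; for that we must actually write T with 2 rank-1 terms.)
Upper bound — finding two terms. Write S_k = T[:,:,k] for the frontal slices: S₁ = [[20, -16, 3], [12, 0, -7]], S₂ = [[-11, 7, 0], [-9, -3, 8]], S₃ = [[-20, 16, -3], [-12, 0, 7]].
If T = a₁ ⊗ b₁ ⊗ c₁ + a₂ ⊗ b₂ ⊗ c₂ then each S_k = c₁[k]·a₁b₁ᵀ + c₂[k]·a₂b₂ᵀ. S₁ and S₂ are linearly independent, so a₁b₁ᵀ and a₂b₂ᵀ must span the same plane of matrices: they are the rank-1 matrices of the form x·S₁ + y·S₂.
The 2×2 minor of x·S₁ + y·S₂ on rows {1,2}, columns {1,2} is 192·x² − 288·xy + 96·y² = 96·(2·x − y)(x − y), vanishing at (x:y) = (1:2) and (1:1).
M₁ = S₁ + 2·S₂ = [[-2, -2, 3], [-6, -6, 9]] = −(1, 3)(2, 2, -3)ᵀ and M₂ = S₁ + S₂ = [[9, -9, 3], [3, -3, 1]] = (3, 1)(3, -3, 1)ᵀ, so take a₁ = (1, 3), b₁ = (2, 2, -3), a₂ = (3, 1), b₂ = (3, -3, 1).
Each slice is an integer combination of E₁ = a₁b₁ᵀ and E₂ = a₂b₂ᵀ: S₁ = E₁ + 2·E₂, S₂ = −E₁ − E₂, S₃ = −E₁ − 2·E₂; reading off coefficients, c₁ = (1, -1, -1) and c₂ = (2, -1, -2).
Hence T = (1, 3) ⊗ (2, 2, -3) ⊗ (1, -1, -1) + (3, 1) ⊗ (3, -3, 1) ⊗ (2, -1, -2), so rank(T) ≤ 2.
These bounds meet, so rank(T) = 2.
Check entry T[1,3,1] = 3: (1)·(-3)·(1) + (3)·(1)·(2) = 3.

2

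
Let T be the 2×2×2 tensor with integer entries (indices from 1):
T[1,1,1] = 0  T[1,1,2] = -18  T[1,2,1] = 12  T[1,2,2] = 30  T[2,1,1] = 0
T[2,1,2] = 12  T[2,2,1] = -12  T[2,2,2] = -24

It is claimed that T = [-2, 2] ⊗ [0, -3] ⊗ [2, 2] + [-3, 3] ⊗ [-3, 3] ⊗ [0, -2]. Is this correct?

No

Reconstruct entry (2,1,2) from the claimed factors: Σₗ aₗ[2]bₗ[1]cₗ[2] = (2)·(0)·(2) + (3)·(-3)·(-2) = 18, but T[2,1,2] = 12. The claim is false.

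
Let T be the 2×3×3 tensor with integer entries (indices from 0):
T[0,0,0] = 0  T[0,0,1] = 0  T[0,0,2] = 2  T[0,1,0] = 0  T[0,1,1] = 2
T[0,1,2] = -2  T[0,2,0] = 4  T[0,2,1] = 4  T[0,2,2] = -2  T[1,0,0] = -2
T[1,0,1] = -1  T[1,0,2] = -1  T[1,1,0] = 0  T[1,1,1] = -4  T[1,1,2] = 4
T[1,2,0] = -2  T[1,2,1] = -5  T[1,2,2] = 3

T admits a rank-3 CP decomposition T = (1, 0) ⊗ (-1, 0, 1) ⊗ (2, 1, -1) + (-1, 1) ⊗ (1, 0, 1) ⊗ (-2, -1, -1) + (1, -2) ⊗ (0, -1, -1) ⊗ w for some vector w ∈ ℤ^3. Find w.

Subtract the known terms from T to get the rank-1 residual R = (1, -2) ⊗ (0, -1, -1) ⊗ w, so R[i,j,k] = a[i]·b[j]·w[k]. Pick indices with nonzero a[0]·b[1] = (1)·(-1) = -1. Only the fibre through (0,1,·) is needed: R[0,1,:] = T[0,1,:] − Σₗ aₗ[0]bₗ[1]cₗ = [0, 2, -2] − (1)·(0)·(2, 1, -1) − (-1)·(0)·(-2, -1, -1) = [0, 2, -2]. Then w[k] = R[0,1,k] / -1 for each k, giving w = [0, 2, -2] / -1 = (0, -2, 2).

w = (0, -2, 2)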